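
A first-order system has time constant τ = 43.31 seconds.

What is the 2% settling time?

For first-order system, 2% settling time ≈ 4τ = 4 × 43.31 = 173.24 s.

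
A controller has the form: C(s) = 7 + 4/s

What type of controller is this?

This is a Proportional-Integral (PI) controller.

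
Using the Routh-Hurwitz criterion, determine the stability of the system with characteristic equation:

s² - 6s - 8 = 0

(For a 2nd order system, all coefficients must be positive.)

Coefficients: 1, -6, -8. b=-6, c=-8 not positive, so system is unstable.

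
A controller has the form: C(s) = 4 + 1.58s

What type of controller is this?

This is a Proportional-Derivative (PD) controller.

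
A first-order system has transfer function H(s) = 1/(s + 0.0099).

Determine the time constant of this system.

For H(s) = 1/(s + 1/τ), the pole is at -1/τ = -0.0099, so τ = 1/0.0099 = 101 s.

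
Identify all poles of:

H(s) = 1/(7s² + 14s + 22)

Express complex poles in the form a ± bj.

Discriminant = 14² - 4×7×22 = 196 - 616 = -420 < 0, so the poles are a complex conjugate pair s = (-14 ± j√420)/(2×7). Real part = -14/(2×7) = -14/14 = -1; imaginary part = ±√420/(2×7) ≈ 1.4639. Poles: s = -1 ± 1.4639j.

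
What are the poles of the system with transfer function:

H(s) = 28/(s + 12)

Pole is where denominator = 0: s + 12 = 0, so s = -12.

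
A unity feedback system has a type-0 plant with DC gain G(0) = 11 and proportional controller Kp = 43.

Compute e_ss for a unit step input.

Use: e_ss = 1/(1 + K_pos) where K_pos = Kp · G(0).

K_pos = Kp · G(0) = 43 × 11 = 473. e_ss = 1/(1 + 473) = 0.0021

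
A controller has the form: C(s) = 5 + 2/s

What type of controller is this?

This is a Proportional-Integral (PI) controller.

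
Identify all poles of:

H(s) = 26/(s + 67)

Pole is where denominator = 0: s + 67 = 0, so s = -67.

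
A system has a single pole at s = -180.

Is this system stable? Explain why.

Pole at s = -180 is in the left half-plane. Stable.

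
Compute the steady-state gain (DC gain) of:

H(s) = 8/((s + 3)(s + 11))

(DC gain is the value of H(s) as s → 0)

DC gain = H(0) = 8/(3 × 11) = 8/33 = 0.2424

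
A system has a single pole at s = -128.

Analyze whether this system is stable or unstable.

Pole at s = -128 is in the left half-plane. Stable.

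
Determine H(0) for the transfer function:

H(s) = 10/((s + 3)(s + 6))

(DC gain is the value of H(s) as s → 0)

DC gain = H(0) = 10/(3 × 6) = 10/18 = 0.5556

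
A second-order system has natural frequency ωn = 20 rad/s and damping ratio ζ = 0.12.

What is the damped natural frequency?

ωd = ωn√(1 - ζ²) = 20√(1 - 0.12²) = 19.86 rad/s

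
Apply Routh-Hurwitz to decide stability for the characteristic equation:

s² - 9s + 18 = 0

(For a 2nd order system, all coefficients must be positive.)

Coefficients: 1, -9, 18. b=-9 not positive, so system is unstable.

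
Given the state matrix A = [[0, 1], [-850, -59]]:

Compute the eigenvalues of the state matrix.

det(A - λI) = λ² - (-59)λ + 850 = (λ - (-34))(λ - (-25)). Eigenvalues: -34, -25.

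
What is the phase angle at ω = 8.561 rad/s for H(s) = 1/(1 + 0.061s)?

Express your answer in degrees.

Phase = -arctan(ωτ) = -arctan(8.561 × 0.061) = -27.6°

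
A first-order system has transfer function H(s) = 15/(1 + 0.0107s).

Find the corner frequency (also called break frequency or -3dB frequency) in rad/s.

Corner frequency = 1/τ = 1/0.0107 = 93.458 rad/s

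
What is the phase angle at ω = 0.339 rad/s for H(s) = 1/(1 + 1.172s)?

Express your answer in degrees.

Phase = -arctan(ωτ) = -arctan(0.339 × 1.172) = -21.7°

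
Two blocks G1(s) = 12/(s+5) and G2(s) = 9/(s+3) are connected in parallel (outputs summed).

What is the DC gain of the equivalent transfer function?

Parallel: G_eq = G1 + G2. DC gain = G1(0) + G2(0) = 12/5 + 9/3 = 2.4 + 3 = 5.4.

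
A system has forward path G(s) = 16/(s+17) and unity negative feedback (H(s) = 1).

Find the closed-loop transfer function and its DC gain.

T(s) = G/(1+GH) = [16/(s+17)] / [1 + 16/(s+17)] = 16/(s+17+16) = 16/(s+33). DC gain = 16/33 = 0.4848.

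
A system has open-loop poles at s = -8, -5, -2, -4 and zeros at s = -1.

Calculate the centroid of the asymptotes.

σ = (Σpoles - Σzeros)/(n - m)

σ = (Σpoles - Σzeros)/(n - m) = (-19 - (-1))/(4 - 1) = -18/3 = -6.0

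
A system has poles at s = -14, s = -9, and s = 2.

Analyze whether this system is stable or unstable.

Pole(s) at s = 2 are not in the left half-plane. System is unstable.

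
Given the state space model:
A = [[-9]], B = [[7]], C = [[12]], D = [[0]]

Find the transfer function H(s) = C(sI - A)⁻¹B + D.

(sI - A)⁻¹ = 1/(s + 9). H(s) = 12 × 7/(s + 9) + 0 = 84/(s + 9).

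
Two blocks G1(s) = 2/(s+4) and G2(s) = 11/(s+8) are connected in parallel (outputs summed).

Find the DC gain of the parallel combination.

Parallel: G_eq = G1 + G2. DC gain = G1(0) + G2(0) = 2/4 + 11/8 = 0.5 + 1.375 = 1.875.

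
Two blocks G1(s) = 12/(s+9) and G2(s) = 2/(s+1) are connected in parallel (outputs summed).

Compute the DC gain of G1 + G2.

Parallel: G_eq = G1 + G2. DC gain = G1(0) + G2(0) = 12/9 + 2/1 = 1.3333 + 2 = 3.3333.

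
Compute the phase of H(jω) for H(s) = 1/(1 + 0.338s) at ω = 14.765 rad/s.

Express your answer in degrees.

Phase = -arctan(ωτ) = -arctan(14.765 × 0.338) = -78.7°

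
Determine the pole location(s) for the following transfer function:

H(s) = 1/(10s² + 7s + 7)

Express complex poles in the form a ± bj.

Discriminant = 7² - 4×10×7 = 49 - 280 = -231 < 0, so the poles are a complex conjugate pair s = (-7 ± j√231)/(2×10). Real part = -7/(2×10) = -7/20 = -0.35; imaginary part = ±√231/(2×10) ≈ 0.7599. Poles: s = -0.35 ± 0.7599j.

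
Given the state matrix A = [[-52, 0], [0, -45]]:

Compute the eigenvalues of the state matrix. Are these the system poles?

For diagonal matrix, eigenvalues are diagonal entries: λ₁ = -52, λ₂ = -45. Eigenvalues of A = system poles.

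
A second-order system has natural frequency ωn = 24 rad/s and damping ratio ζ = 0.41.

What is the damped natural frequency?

ωd = ωn√(1 - ζ²) = 24√(1 - 0.41²) = 21.89 rad/s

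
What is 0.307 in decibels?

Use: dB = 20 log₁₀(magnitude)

dB = 20 log₁₀(0.307) = -10.3 dB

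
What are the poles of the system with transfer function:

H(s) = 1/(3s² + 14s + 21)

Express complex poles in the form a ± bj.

Discriminant = 14² - 4×3×21 = 196 - 252 = -56 < 0, so the poles are a complex conjugate pair s = (-14 ± j√56)/(2×3). Real part = -14/(2×3) = -14/6 ≈ -2.3333; imaginary part = ±√56/(2×3) ≈ 1.2472. Poles: s = -2.3333 ± 1.2472j.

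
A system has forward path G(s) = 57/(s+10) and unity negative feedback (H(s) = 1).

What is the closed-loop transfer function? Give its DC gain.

T(s) = G/(1+GH) = [57/(s+10)] / [1 + 57/(s+10)] = 57/(s+10+57) = 57/(s+67). DC gain = 57/67 = 0.8507.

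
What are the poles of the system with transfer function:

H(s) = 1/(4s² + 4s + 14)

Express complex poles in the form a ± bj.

Discriminant = 4² - 4×4×14 = 16 - 224 = -208 < 0, so the poles are a complex conjugate pair s = (-4 ± j√208)/(2×4). Real part = -4/(2×4) = -4/8 = -0.5; imaginary part = ±√208/(2×4) ≈ 1.8028. Poles: s = -0.5 ± 1.8028j.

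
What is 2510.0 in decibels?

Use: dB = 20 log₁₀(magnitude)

dB = 20 log₁₀(2510.0) = 68.0 dB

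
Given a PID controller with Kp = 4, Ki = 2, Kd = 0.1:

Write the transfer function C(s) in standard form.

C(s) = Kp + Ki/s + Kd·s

Substituting values: C(s) = 4 + 2/s + 0.1s = (0.1s² + 4s + 2)/s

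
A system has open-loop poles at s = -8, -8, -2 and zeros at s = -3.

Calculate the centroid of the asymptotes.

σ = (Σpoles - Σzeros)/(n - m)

σ = (Σpoles - Σzeros)/(n - m) = (-18 - (-3))/(3 - 1) = -15/2 = -7.5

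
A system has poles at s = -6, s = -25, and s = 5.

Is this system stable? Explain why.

Pole(s) at s = 5 are not in the left half-plane. System is unstable.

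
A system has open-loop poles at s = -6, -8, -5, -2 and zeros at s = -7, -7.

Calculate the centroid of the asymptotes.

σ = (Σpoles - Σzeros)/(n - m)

σ = (Σpoles - Σzeros)/(n - m) = (-21 - (-14))/(4 - 2) = -7/2 = -3.5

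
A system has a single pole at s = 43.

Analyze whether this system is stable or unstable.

Pole at s = 43 is in the right half-plane. Unstable.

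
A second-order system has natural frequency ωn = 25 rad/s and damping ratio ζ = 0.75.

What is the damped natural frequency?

ωd = ωn√(1 - ζ²) = 25√(1 - 0.75²) = 16.54 rad/s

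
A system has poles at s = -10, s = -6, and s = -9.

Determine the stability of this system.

All poles are in the left half-plane. System is stable.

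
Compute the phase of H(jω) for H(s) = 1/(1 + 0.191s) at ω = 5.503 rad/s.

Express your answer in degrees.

Phase = -arctan(ωτ) = -arctan(5.503 × 0.191) = -46.4°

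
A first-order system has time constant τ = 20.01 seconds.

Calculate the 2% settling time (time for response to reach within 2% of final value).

For first-order system, 2% settling time ≈ 4τ = 4 × 20.01 = 80.04 s.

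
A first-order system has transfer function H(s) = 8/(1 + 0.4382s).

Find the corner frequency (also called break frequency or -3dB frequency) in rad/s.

Corner frequency = 1/τ = 1/0.4382 = 2.282 rad/s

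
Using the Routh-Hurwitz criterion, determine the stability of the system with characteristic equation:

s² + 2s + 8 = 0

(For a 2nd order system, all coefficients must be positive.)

Coefficients: 1, 2, 8. All positive, so system is stable.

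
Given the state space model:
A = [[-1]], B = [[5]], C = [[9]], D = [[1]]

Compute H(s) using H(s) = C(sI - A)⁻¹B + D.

(sI - A)⁻¹ = 1/(s + 1). H(s) = 9×5/(s + 1) + 1 = (s + 46)/(s + 1).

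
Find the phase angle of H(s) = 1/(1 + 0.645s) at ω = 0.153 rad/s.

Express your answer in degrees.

Phase = -arctan(ωτ) = -arctan(0.153 × 0.645) = -5.6°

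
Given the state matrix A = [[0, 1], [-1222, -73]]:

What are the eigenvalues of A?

det(A - λI) = λ² - (-73)λ + 1222 = (λ - (-47))(λ - (-26)). Eigenvalues: -47, -26.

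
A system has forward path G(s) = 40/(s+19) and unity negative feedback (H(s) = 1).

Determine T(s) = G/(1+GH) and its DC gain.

T(s) = G/(1+GH) = [40/(s+19)] / [1 + 40/(s+19)] = 40/(s+19+40) = 40/(s+59). DC gain = 40/59 = 0.6780.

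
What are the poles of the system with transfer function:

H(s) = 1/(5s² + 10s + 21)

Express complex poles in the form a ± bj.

Discriminant = 10² - 4×5×21 = 100 - 420 = -320 < 0, so the poles are a complex conjugate pair s = (-10 ± j√320)/(2×5). Real part = -10/(2×5) = -10/10 = -1; imaginary part = ±√320/(2×5) ≈ 1.7889. Poles: s = -1 ± 1.7889j.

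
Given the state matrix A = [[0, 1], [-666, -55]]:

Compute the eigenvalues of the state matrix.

det(A - λI) = λ² - (-55)λ + 666 = (λ - (-18))(λ - (-37)). Eigenvalues: -18, -37.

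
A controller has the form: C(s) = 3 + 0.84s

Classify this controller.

This is a Proportional-Derivative (PD) controller.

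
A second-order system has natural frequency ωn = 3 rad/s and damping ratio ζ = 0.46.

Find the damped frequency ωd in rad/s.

ωd = ωn√(1 - ζ²) = 3√(1 - 0.46²) = 2.66 rad/s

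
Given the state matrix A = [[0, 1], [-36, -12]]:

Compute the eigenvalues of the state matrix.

det(A - λI) = λ² - (-12)λ + 36 = (λ - (-6))(λ - (-6)). Eigenvalues: -6, -6.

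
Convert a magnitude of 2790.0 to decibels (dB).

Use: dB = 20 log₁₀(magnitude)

dB = 20 log₁₀(2790.0) = 68.9 dB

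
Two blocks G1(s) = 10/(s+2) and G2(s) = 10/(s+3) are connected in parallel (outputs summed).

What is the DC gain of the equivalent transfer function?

Parallel: G_eq = G1 + G2. DC gain = G1(0) + G2(0) = 10/2 + 10/3 = 5 + 3.3333 = 8.3333.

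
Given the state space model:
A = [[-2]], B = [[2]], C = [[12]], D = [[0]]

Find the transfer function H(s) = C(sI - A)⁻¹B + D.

(sI - A)⁻¹ = 1/(s + 2). H(s) = 12 × 2/(s + 2) + 0 = 24/(s + 2).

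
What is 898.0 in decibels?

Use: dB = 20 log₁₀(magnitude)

dB = 20 log₁₀(898.0) = 59.1 dB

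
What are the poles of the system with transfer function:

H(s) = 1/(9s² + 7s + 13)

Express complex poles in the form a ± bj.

Discriminant = 7² - 4×9×13 = 49 - 468 = -419 < 0, so the poles are a complex conjugate pair s = (-7 ± j√419)/(2×9). Real part = -7/(2×9) = -7/18 ≈ -0.3889; imaginary part = ±√419/(2×9) ≈ 1.1372. Poles: s = -0.3889 ± 1.1372j.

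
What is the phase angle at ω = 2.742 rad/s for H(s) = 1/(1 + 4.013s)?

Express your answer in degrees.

Phase = -arctan(ωτ) = -arctan(2.742 × 4.013) = -84.8°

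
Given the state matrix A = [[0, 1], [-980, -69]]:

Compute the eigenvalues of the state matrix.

det(A - λI) = λ² - (-69)λ + 980 = (λ - (-49))(λ - (-20)). Eigenvalues: -49, -20.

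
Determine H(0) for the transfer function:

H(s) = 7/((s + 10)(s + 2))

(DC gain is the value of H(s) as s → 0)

DC gain = H(0) = 7/(10 × 2) = 7/20 = 0.35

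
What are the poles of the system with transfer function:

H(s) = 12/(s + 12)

Pole is where denominator = 0: s + 12 = 0, so s = -12.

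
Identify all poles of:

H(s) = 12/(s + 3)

Pole is where denominator = 0: s + 3 = 0, so s = -3.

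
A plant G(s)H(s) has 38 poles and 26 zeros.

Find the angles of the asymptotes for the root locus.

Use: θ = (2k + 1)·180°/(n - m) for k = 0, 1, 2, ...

n - m = 38 - 26 = 12. Angles: θk = (2k + 1)·180°/12 = 15°, 45°, 75°, 105°, 135°, 165°, 195°, 225°, 255°, 285°, 315°, 345°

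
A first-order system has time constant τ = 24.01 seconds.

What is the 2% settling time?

For first-order system, 2% settling time ≈ 4τ = 4 × 24.01 = 96.04 s.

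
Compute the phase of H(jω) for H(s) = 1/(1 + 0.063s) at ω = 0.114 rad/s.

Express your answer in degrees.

Phase = -arctan(ωτ) = -arctan(0.114 × 0.063) = -0.4°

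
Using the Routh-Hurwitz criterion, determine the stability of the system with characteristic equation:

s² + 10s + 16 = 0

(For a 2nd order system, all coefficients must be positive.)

Coefficients: 1, 10, 16. All positive, so system is stable.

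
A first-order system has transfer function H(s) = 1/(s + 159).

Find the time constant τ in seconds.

For H(s) = 1/(s + 1/τ), the pole is at -1/τ = -159, so τ = 1/159 = 0.0063 s.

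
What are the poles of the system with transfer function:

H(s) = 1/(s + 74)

Pole is where denominator = 0: s + 74 = 0, so s = -74.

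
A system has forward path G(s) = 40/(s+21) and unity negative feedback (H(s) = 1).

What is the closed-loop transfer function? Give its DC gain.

T(s) = G/(1+GH) = [40/(s+21)] / [1 + 40/(s+21)] = 40/(s+21+40) = 40/(s+61). DC gain = 40/61 = 0.6557.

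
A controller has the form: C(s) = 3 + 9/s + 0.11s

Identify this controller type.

This is a Proportional-Integral-Derivative (PID) controller.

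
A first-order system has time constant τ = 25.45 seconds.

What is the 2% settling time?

For first-order system, 2% settling time ≈ 4τ = 4 × 25.45 = 101.8 s.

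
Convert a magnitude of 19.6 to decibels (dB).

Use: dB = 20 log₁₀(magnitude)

dB = 20 log₁₀(19.6) = 25.8 dB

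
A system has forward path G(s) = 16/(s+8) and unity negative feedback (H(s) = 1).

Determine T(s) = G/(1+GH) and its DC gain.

T(s) = G/(1+GH) = [16/(s+8)] / [1 + 16/(s+8)] = 16/(s+8+16) = 16/(s+24). DC gain = 16/24 = 0.6667.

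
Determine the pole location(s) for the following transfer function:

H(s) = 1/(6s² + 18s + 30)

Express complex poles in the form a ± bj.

Discriminant = 18² - 4×6×30 = 324 - 720 = -396 < 0, so the poles are a complex conjugate pair s = (-18 ± j√396)/(2×6). Real part = -18/(2×6) = -18/12 = -1.5; imaginary part = ±√396/(2×6) ≈ 1.6583. Poles: s = -1.5 ± 1.6583j.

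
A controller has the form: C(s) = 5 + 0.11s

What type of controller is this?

This is a Proportional-Derivative (PD) controller.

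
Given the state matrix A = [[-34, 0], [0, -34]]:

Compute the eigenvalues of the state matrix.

For diagonal matrix, eigenvalues are diagonal entries: λ₁ = -34, λ₂ = -34.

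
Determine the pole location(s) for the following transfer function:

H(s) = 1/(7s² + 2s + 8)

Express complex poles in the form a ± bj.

Discriminant = 2² - 4×7×8 = 4 - 224 = -220 < 0, so the poles are a complex conjugate pair s = (-2 ± j√220)/(2×7). Real part = -2/(2×7) = -2/14 ≈ -0.1429; imaginary part = ±√220/(2×7) ≈ 1.0595. Poles: s = -0.1429 ± 1.0595j.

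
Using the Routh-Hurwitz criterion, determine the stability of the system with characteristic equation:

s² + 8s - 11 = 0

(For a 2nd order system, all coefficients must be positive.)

Coefficients: 1, 8, -11. c=-11 not positive, so system is unstable.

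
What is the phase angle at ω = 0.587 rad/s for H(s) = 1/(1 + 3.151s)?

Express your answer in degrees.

Phase = -arctan(ωτ) = -arctan(0.587 × 3.151) = -61.6°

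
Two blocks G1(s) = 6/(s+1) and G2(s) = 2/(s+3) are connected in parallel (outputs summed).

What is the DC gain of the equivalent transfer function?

Parallel: G_eq = G1 + G2. DC gain = G1(0) + G2(0) = 6/1 + 2/3 = 6 + 0.6667 = 6.6667.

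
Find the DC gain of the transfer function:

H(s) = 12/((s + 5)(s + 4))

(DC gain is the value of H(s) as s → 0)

DC gain = H(0) = 12/(5 × 4) = 12/20 = 0.6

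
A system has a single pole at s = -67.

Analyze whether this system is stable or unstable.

Pole at s = -67 is in the left half-plane. Stable.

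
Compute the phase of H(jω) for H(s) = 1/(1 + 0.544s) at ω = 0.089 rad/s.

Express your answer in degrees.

Phase = -arctan(ωτ) = -arctan(0.089 × 0.544) = -2.8°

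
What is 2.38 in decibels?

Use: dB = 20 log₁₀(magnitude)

dB = 20 log₁₀(2.38) = 7.5 dB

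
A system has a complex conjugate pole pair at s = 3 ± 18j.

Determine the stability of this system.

Real part of poles is 3 (> 0, right half-plane). Unstable.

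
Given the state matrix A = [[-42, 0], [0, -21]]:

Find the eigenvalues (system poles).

For diagonal matrix, eigenvalues are diagonal entries: λ₁ = -42, λ₂ = -21.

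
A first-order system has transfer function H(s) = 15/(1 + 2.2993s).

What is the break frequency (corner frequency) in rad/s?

Corner frequency = 1/τ = 1/2.2993 = 0.435 rad/s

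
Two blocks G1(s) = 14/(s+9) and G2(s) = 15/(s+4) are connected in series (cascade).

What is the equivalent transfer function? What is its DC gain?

Series: multiply transfer functions. G_eq = 14/(s+9) × 15/(s+4) = 210/((s+9)(s+4)). DC gain = 210/(9×4) = 5.8333.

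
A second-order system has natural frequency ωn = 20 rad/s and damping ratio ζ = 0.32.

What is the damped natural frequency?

ωd = ωn√(1 - ζ²) = 20√(1 - 0.32²) = 18.95 rad/s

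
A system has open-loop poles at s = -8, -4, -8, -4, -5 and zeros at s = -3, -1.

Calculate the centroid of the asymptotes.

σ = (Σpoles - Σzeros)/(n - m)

σ = (Σpoles - Σzeros)/(n - m) = (-29 - (-4))/(5 - 2) = -25/3 = -8.33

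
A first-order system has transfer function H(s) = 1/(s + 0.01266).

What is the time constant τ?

For H(s) = 1/(s + 1/τ), the pole is at -1/τ = -0.01266, so τ = 1/0.01266 = 78.99 s.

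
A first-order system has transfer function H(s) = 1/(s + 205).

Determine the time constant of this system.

For H(s) = 1/(s + 1/τ), the pole is at -1/τ = -205, so τ = 1/205 = 0.0049 s.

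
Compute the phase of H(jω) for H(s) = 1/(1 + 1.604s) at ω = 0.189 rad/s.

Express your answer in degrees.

Phase = -arctan(ωτ) = -arctan(0.189 × 1.604) = -16.9°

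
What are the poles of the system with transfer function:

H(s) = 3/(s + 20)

Pole is where denominator = 0: s + 20 = 0, so s = -20.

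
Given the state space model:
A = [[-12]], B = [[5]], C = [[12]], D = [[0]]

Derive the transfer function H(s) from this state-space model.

(sI - A)⁻¹ = 1/(s + 12). H(s) = 12 × 5/(s + 12) + 0 = 60/(s + 12).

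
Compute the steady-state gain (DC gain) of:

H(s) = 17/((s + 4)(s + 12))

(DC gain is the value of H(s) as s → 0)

DC gain = H(0) = 17/(4 × 12) = 17/48 = 0.3542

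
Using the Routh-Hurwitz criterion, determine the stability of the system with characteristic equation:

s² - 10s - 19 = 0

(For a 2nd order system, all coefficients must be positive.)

Coefficients: 1, -10, -19. b=-10, c=-19 not positive, so system is unstable.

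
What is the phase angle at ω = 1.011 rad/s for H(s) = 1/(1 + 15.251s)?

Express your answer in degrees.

Phase = -arctan(ωτ) = -arctan(1.011 × 15.251) = -86.3°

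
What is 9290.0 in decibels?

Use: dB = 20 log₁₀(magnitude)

dB = 20 log₁₀(9290.0) = 79.4 dB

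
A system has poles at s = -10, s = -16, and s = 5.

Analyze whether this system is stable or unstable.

Pole(s) at s = 5 are not in the left half-plane. System is unstable.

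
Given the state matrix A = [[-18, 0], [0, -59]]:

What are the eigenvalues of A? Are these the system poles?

For diagonal matrix, eigenvalues are diagonal entries: λ₁ = -18, λ₂ = -59. Eigenvalues of A = system poles.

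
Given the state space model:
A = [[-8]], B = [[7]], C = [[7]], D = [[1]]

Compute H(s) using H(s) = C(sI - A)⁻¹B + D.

(sI - A)⁻¹ = 1/(s + 8). H(s) = 7×7/(s + 8) + 1 = (s + 57)/(s + 8).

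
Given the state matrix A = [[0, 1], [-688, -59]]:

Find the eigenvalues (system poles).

det(A - λI) = λ² - (-59)λ + 688 = (λ - (-16))(λ - (-43)). Eigenvalues: -16, -43.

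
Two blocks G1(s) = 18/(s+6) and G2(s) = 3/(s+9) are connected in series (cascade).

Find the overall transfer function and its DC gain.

Series: multiply transfer functions. G_eq = 18/(s+6) × 3/(s+9) = 54/((s+6)(s+9)). DC gain = 54/(6×9) = 1.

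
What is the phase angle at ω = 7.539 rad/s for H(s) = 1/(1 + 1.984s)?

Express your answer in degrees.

Phase = -arctan(ωτ) = -arctan(7.539 × 1.984) = -86.2°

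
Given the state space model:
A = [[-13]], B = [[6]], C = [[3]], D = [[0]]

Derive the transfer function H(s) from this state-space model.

(sI - A)⁻¹ = 1/(s + 13). H(s) = 3 × 6/(s + 13) + 0 = 18/(s + 13).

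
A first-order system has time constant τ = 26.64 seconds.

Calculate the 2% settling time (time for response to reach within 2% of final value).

For first-order system, 2% settling time ≈ 4τ = 4 × 26.64 = 106.56 s.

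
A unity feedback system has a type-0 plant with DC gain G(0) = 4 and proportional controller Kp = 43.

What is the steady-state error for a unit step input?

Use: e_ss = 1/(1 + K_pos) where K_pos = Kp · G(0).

K_pos = Kp · G(0) = 43 × 4 = 172. e_ss = 1/(1 + 172) = 0.0058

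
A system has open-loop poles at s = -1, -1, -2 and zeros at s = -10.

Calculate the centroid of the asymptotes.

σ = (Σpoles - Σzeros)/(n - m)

σ = (Σpoles - Σzeros)/(n - m) = (-4 - (-10))/(3 - 1) = 6/2 = 3.0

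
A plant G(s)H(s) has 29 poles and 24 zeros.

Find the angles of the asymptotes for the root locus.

n - m = 29 - 24 = 5. Angles: θk = (2k + 1)·180°/5 = 36°, 108°, 180°, 252°, 324°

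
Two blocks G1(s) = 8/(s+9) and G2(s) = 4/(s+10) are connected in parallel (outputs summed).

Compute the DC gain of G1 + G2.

Parallel: G_eq = G1 + G2. DC gain = G1(0) + G2(0) = 8/9 + 4/10 = 0.8889 + 0.4 = 1.2889.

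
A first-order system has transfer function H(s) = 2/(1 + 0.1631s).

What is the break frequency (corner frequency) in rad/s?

Corner frequency = 1/τ = 1/0.1631 = 6.131 rad/s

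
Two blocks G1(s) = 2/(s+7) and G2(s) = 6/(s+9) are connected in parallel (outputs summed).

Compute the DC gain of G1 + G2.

Parallel: G_eq = G1 + G2. DC gain = G1(0) + G2(0) = 2/7 + 6/9 = 0.2857 + 0.6667 = 0.9524.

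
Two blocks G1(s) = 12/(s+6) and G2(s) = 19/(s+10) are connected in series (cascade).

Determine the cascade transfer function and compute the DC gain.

Series: multiply transfer functions. G_eq = 12/(s+6) × 19/(s+10) = 228/((s+6)(s+10)). DC gain = 228/(6×10) = 3.8.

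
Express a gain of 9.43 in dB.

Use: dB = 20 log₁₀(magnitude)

dB = 20 log₁₀(9.43) = 19.5 dB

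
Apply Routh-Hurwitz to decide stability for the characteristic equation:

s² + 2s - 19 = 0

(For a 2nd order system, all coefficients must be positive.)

Coefficients: 1, 2, -19. c=-19 not positive, so system is unstable.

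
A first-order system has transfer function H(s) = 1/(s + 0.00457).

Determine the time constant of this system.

For H(s) = 1/(s + 1/τ), the pole is at -1/τ = -0.00457, so τ = 1/0.00457 = 218.8 s.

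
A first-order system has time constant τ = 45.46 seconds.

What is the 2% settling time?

For first-order system, 2% settling time ≈ 4τ = 4 × 45.46 = 181.84 s.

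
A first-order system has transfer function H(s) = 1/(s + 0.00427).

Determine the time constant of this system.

For H(s) = 1/(s + 1/τ), the pole is at -1/τ = -0.00427, so τ = 1/0.00427 = 234.2 s.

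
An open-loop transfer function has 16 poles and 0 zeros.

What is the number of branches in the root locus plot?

Root locus has n branches where n = number of poles = 16.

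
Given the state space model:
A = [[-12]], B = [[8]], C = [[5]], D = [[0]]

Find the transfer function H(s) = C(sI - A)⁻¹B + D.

(sI - A)⁻¹ = 1/(s + 12). H(s) = 5 × 8/(s + 12) + 0 = 40/(s + 12).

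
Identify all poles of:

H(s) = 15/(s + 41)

Pole is where denominator = 0: s + 41 = 0, so s = -41.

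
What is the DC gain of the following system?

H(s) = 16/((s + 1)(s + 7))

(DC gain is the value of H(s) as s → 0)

DC gain = H(0) = 16/(1 × 7) = 16/7 = 2.2857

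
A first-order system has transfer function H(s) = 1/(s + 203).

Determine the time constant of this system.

For H(s) = 1/(s + 1/τ), the pole is at -1/τ = -203, so τ = 1/203 = 0.0049 s.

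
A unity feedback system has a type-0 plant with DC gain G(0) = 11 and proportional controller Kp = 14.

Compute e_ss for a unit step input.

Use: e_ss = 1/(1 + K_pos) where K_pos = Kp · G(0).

K_pos = Kp · G(0) = 14 × 11 = 154. e_ss = 1/(1 + 154) = 0.0065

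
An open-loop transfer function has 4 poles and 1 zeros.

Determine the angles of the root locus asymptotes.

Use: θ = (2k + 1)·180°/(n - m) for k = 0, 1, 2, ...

n - m = 4 - 1 = 3. Angles: θk = (2k + 1)·180°/3 = 60°, 180°, 300°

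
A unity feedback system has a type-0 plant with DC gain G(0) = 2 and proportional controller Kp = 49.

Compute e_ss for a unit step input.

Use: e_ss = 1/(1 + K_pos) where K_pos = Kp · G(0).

K_pos = Kp · G(0) = 49 × 2 = 98. e_ss = 1/(1 + 98) = 0.0101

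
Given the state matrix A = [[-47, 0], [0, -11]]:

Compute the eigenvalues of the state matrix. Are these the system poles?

For diagonal matrix, eigenvalues are diagonal entries: λ₁ = -47, λ₂ = -11. Eigenvalues of A = system poles.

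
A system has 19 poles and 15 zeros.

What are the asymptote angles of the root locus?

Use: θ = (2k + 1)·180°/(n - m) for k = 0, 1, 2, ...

n - m = 19 - 15 = 4. Angles: θk = (2k + 1)·180°/4 = 45°, 135°, 225°, 315°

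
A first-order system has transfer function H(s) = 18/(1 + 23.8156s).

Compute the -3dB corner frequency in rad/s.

Corner frequency = 1/τ = 1/23.8156 = 0.042 rad/s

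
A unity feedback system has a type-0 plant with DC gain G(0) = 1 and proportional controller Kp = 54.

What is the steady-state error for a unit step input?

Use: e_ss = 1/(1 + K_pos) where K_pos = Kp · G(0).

K_pos = Kp · G(0) = 54 × 1 = 54. e_ss = 1/(1 + 54) = 0.0182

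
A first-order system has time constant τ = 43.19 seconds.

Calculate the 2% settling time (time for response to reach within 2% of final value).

For first-order system, 2% settling time ≈ 4τ = 4 × 43.19 = 172.76 s.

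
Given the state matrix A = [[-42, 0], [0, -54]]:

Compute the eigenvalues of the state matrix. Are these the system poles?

For diagonal matrix, eigenvalues are diagonal entries: λ₁ = -42, λ₂ = -54. Eigenvalues of A = system poles.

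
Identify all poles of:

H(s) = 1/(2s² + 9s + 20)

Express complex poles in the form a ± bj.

Discriminant = 9² - 4×2×20 = 81 - 160 = -79 < 0, so the poles are a complex conjugate pair s = (-9 ± j√79)/(2×2). Real part = -9/(2×2) = -9/4 = -2.25; imaginary part = ±√79/(2×2) ≈ 2.2220. Poles: s = -2.25 ± 2.2220j.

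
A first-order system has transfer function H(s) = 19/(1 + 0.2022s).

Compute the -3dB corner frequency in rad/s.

Corner frequency = 1/τ = 1/0.2022 = 4.946 rad/s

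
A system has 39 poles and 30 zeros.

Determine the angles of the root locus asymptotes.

n - m = 39 - 30 = 9. Angles: θk = (2k + 1)·180°/9 = 20°, 60°, 100°, 140°, 180°, 220°, 260°, 300°, 340°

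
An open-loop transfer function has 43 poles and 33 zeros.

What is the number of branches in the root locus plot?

Root locus has n branches where n = number of poles = 43.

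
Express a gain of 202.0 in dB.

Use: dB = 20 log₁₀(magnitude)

dB = 20 log₁₀(202.0) = 46.1 dB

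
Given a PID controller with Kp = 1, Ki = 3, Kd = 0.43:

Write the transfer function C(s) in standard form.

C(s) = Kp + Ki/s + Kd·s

Substituting values: C(s) = 1 + 3/s + 0.43s = (0.43s² + s + 3)/s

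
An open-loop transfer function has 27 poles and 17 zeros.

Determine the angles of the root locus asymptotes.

n - m = 27 - 17 = 10. Angles: θk = (2k + 1)·180°/10 = 18°, 54°, 90°, 126°, 162°, 198°, 234°, 270°, 306°, 342°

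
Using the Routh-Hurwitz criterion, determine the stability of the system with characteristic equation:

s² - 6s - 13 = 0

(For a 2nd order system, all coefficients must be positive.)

Coefficients: 1, -6, -13. b=-6, c=-13 not positive, so system is unstable.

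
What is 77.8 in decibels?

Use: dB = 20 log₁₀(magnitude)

dB = 20 log₁₀(77.8) = 37.8 dB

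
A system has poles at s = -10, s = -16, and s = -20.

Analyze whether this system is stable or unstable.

All poles are in the left half-plane. System is stable.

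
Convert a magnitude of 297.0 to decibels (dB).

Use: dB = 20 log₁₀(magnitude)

dB = 20 log₁₀(297.0) = 49.5 dB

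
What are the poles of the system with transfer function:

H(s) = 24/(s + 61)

Pole is where denominator = 0: s + 61 = 0, so s = -61.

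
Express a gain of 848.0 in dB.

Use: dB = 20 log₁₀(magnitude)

dB = 20 log₁₀(848.0) = 58.6 dB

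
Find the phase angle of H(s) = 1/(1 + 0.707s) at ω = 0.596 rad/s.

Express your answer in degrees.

Phase = -arctan(ωτ) = -arctan(0.596 × 0.707) = -22.8°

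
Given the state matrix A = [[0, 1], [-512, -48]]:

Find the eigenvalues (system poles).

det(A - λI) = λ² - (-48)λ + 512 = (λ - (-16))(λ - (-32)). Eigenvalues: -16, -32.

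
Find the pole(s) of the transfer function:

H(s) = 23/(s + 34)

Pole is where denominator = 0: s + 34 = 0, so s = -34.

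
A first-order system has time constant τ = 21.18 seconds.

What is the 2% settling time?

For first-order system, 2% settling time ≈ 4τ = 4 × 21.18 = 84.72 s.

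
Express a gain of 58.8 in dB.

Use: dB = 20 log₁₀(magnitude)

dB = 20 log₁₀(58.8) = 35.4 dB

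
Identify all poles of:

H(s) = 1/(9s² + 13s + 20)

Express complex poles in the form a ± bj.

Discriminant = 13² - 4×9×20 = 169 - 720 = -551 < 0, so the poles are a complex conjugate pair s = (-13 ± j√551)/(2×9). Real part = -13/(2×9) = -13/18 ≈ -0.7222; imaginary part = ±√551/(2×9) ≈ 1.3041. Poles: s = -0.7222 ± 1.3041j.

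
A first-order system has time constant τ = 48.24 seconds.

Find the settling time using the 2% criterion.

For first-order system, 2% settling time ≈ 4τ = 4 × 48.24 = 192.96 s.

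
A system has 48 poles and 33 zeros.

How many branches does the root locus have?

Root locus has n branches where n = number of poles = 48.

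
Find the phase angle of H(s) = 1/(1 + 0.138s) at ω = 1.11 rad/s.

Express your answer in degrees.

Phase = -arctan(ωτ) = -arctan(1.11 × 0.138) = -8.7°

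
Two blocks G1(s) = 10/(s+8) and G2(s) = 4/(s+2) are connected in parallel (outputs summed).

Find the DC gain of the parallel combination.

Parallel: G_eq = G1 + G2. DC gain = G1(0) + G2(0) = 10/8 + 4/2 = 1.25 + 2 = 3.25.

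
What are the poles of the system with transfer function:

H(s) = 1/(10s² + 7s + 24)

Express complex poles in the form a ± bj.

Discriminant = 7² - 4×10×24 = 49 - 960 = -911 < 0, so the poles are a complex conjugate pair s = (-7 ± j√911)/(2×10). Real part = -7/(2×10) = -7/20 = -0.35; imaginary part = ±√911/(2×10) ≈ 1.5091. Poles: s = -0.35 ± 1.5091j.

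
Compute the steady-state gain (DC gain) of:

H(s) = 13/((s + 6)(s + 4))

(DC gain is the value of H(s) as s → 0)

DC gain = H(0) = 13/(6 × 4) = 13/24 = 0.5417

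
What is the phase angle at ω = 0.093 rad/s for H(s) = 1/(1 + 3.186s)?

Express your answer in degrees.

Phase = -arctan(ωτ) = -arctan(0.093 × 3.186) = -16.5°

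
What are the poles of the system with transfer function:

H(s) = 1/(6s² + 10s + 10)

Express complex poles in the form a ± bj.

Discriminant = 10² - 4×6×10 = 100 - 240 = -140 < 0, so the poles are a complex conjugate pair s = (-10 ± j√140)/(2×6). Real part = -10/(2×6) = -10/12 ≈ -0.8333; imaginary part = ±√140/(2×6) ≈ 0.9860. Poles: s = -0.8333 ± 0.9860j.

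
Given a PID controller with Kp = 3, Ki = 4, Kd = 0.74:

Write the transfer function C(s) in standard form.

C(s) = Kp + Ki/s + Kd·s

Substituting values: C(s) = 3 + 4/s + 0.74s = (0.74s² + 3s + 4)/s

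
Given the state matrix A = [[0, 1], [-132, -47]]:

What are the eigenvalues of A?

det(A - λI) = λ² - (-47)λ + 132 = (λ - (-3))(λ - (-44)). Eigenvalues: -3, -44.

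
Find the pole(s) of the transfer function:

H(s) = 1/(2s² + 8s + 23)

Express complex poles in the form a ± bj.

Discriminant = 8² - 4×2×23 = 64 - 184 = -120 < 0, so the poles are a complex conjugate pair s = (-8 ± j√120)/(2×2). Real part = -8/(2×2) = -8/4 = -2; imaginary part = ±√120/(2×2) ≈ 2.7386. Poles: s = -2 ± 2.7386j.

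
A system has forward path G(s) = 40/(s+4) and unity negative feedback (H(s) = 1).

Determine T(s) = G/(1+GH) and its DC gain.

T(s) = G/(1+GH) = [40/(s+4)] / [1 + 40/(s+4)] = 40/(s+4+40) = 40/(s+44). DC gain = 40/44 = 0.9091.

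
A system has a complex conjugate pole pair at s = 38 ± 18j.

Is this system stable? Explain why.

Real part of poles is 38 (> 0, right half-plane). Unstable.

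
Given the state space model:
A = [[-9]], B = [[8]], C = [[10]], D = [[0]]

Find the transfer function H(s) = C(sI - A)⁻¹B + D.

(sI - A)⁻¹ = 1/(s + 9). H(s) = 10 × 8/(s + 9) + 0 = 80/(s + 9).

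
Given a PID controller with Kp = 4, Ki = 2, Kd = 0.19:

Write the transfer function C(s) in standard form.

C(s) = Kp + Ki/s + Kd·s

Substituting values: C(s) = 4 + 2/s + 0.19s = (0.19s² + 4s + 2)/s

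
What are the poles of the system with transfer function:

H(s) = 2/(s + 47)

Pole is where denominator = 0: s + 47 = 0, so s = -47.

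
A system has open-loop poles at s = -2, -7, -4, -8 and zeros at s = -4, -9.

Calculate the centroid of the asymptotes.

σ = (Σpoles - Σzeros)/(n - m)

σ = (Σpoles - Σzeros)/(n - m) = (-21 - (-13))/(4 - 2) = -8/2 = -4.0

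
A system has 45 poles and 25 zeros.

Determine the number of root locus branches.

Root locus has n branches where n = number of poles = 45.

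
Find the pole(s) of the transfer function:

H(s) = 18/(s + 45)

Pole is where denominator = 0: s + 45 = 0, so s = -45.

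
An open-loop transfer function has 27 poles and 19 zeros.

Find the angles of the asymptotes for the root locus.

n - m = 27 - 19 = 8. Angles: θk = (2k + 1)·180°/8 = 22.5°, 67.5°, 112.5°, 157.5°, 202.5°, 247.5°, 292.5°, 337.5°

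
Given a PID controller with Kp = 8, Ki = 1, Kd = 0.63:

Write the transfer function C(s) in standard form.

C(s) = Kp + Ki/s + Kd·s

Substituting values: C(s) = 8 + 1/s + 0.63s = (0.63s² + 8s + 1)/s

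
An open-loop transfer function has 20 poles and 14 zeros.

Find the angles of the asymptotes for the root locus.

n - m = 20 - 14 = 6. Angles: θk = (2k + 1)·180°/6 = 30°, 90°, 150°, 210°, 270°, 330°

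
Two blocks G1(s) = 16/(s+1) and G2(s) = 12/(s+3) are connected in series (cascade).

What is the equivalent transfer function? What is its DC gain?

Series: multiply transfer functions. G_eq = 16/(s+1) × 12/(s+3) = 192/((s+1)(s+3)). DC gain = 192/(1×3) = 64.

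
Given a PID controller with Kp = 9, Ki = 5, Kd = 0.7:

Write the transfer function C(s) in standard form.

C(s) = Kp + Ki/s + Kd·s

Substituting values: C(s) = 9 + 5/s + 0.7s = (0.7s² + 9s + 5)/s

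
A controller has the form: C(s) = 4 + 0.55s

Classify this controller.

This is a Proportional-Derivative (PD) controller.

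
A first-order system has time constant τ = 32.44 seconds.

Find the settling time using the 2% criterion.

For first-order system, 2% settling time ≈ 4τ = 4 × 32.44 = 129.76 s.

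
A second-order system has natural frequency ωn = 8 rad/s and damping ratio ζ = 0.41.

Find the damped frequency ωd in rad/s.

ωd = ωn√(1 - ζ²) = 8√(1 - 0.41²) = 7.3 rad/s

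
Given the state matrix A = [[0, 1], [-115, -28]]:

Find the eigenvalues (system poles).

det(A - λI) = λ² - (-28)λ + 115 = (λ - (-23))(λ - (-5)). Eigenvalues: -23, -5.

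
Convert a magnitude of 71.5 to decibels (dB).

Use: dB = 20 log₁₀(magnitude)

dB = 20 log₁₀(71.5) = 37.1 dB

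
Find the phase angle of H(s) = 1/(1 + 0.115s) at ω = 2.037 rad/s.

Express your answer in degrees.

Phase = -arctan(ωτ) = -arctan(2.037 × 0.115) = -13.2°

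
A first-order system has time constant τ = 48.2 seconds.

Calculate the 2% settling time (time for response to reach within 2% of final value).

For first-order system, 2% settling time ≈ 4τ = 4 × 48.2 = 192.8 s.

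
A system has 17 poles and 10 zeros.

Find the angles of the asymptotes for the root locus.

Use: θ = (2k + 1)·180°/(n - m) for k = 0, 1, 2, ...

n - m = 17 - 10 = 7. Angles: θk = (2k + 1)·180°/7 = 25.71°, 77.14°, 128.57°, 180°, 231.43°, 282.86°, 334.29°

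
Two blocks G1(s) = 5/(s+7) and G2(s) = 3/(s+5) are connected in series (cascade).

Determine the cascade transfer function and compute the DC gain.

Series: multiply transfer functions. G_eq = 5/(s+7) × 3/(s+5) = 15/((s+7)(s+5)). DC gain = 15/(7×5) = 0.4286.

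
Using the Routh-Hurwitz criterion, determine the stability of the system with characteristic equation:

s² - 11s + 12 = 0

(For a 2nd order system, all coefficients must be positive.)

Coefficients: 1, -11, 12. b=-11 not positive, so system is unstable.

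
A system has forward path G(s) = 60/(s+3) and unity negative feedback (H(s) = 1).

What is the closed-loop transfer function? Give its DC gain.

T(s) = G/(1+GH) = [60/(s+3)] / [1 + 60/(s+3)] = 60/(s+3+60) = 60/(s+63). DC gain = 60/63 = 0.9524.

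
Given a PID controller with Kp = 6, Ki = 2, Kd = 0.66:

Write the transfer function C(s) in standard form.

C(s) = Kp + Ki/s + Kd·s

Substituting values: C(s) = 6 + 2/s + 0.66s = (0.66s² + 6s + 2)/s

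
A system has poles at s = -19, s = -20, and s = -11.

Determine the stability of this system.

All poles are in the left half-plane. System is stable.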